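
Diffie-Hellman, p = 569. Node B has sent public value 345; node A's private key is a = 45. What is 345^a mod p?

Shared key K = 345^45 mod 569.
345^1 ≡ 345 (mod 569)
345^2 = (345^1)^2 ≡ 345^2 = 119025 ≡ 104 (mod 569)
345^4 = (345^2)^2 ≡ 104^2 = 10816 ≡ 5 (mod 569)
345^8 = (345^4)^2 ≡ 5^2 = 25 ≡ 25 (mod 569)
345^16 = (345^8)^2 ≡ 25^2 = 625 ≡ 56 (mod 569)
345^32 = (345^16)^2 ≡ 56^2 = 3136 ≡ 291 (mod 569)
345^45 = 345^32 · 345^8 · 345^4 · 345^1 ≡ 291 · 25 · 5 · 345 ≡ 80 (mod 569).

80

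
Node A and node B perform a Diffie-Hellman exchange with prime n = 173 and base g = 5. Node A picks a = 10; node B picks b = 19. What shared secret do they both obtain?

Node A sends A = g^a mod n = 5^10 mod 173.
5^1 ≡ 5 (mod 173)
5^2 = (5^1)^2 ≡ 5^2 = 25 ≡ 25 (mod 173)
5^4 = (5^2)^2 ≡ 25^2 = 625 ≡ 106 (mod 173)
5^8 = (5^4)^2 ≡ 106^2 = 11236 ≡ 164 (mod 173)
5^10 = 5^8 · 5^2 ≡ 164 · 25 ≡ 121 (mod 173).
So A = 121. Node B then computes K = A^b mod n = 121^19 mod 173.
121^1 ≡ 121 (mod 173)
121^2 = (121^1)^2 ≡ 121^2 = 14641 ≡ 109 (mod 173)
121^4 = (121^2)^2 ≡ 109^2 = 11881 ≡ 117 (mod 173)
121^8 = (121^4)^2 ≡ 117^2 = 13689 ≡ 22 (mod 173)
121^16 = (121^8)^2 ≡ 22^2 = 484 ≡ 138 (mod 173)
121^19 = 121^16 · 121^2 · 121^1 ≡ 138 · 109 · 121 ≡ 122 (mod 173).

122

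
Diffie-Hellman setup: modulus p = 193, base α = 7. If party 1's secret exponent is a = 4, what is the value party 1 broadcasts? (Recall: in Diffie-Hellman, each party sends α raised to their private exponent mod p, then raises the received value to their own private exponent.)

Public value = 7^4 mod 193.
7^1 ≡ 7 (mod 193)
7^2 = (7^1)^2 ≡ 7^2 = 49 ≡ 49 (mod 193)
7^4 = (7^2)^2 ≡ 49^2 = 2401 ≡ 85 (mod 193)

85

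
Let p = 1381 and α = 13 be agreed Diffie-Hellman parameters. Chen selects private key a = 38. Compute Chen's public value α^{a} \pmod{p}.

Public value = 13^{38} \pmod{1381}.
13^1 ≡ 13 (mod 1381)
13^2 = (13^1)^2 ≡ 13^2 = 169 ≡ 169 (mod 1381)
13^4 = (13^2)^2 ≡ 169^2 = 28561 ≡ 941 (mod 1381)
13^8 = (13^4)^2 ≡ 941^2 = 885481 ≡ 260 (mod 1381)
13^16 = (13^8)^2 ≡ 260^2 = 67600 ≡ 1312 (mod 1381)
13^32 = (13^16)^2 ≡ 1312^2 = 1721344 ≡ 618 (mod 1381)
13^38 = 13^32 · 13^4 · 13^2 ≡ 618 · 941 · 169 ≡ 1057 (mod 1381).

1057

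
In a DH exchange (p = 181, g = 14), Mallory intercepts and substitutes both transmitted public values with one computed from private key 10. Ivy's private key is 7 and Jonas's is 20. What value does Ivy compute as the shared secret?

39

Ivy receives Mallory's public value M = 14^10 mod 181 instead of the honest one.
14^1 ≡ 14 (mod 181)
14^2 = (14^1)^2 ≡ 14^2 = 196 ≡ 15 (mod 181)
14^4 = (14^2)^2 ≡ 15^2 = 225 ≡ 44 (mod 181)
14^8 = (14^4)^2 ≡ 44^2 = 1936 ≡ 126 (mod 181)
14^10 = 14^8 · 14^2 ≡ 126 · 15 ≡ 80 (mod 181).
So M = 80. Ivy computes K = M^7 mod 181.
80^1 ≡ 80 (mod 181)
80^2 = (80^1)^2 ≡ 80^2 = 6400 ≡ 65 (mod 181)
80^4 = (80^2)^2 ≡ 65^2 = 4225 ≡ 62 (mod 181)
80^7 = 80^4 · 80^2 · 80^1 ≡ 62 · 65 · 80 ≡ 39 (mod 181).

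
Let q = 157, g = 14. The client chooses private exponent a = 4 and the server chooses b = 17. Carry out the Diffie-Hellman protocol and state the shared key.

The server sends B = g^b mod q = 14^17 mod 157.
14^1 ≡ 14 (mod 157)
14^2 = (14^1)^2 ≡ 14^2 = 196 ≡ 39 (mod 157)
14^4 = (14^2)^2 ≡ 39^2 = 1521 ≡ 108 (mod 157)
14^8 = (14^4)^2 ≡ 108^2 = 11664 ≡ 46 (mod 157)
14^16 = (14^8)^2 ≡ 46^2 = 2116 ≡ 75 (mod 157)
14^17 = 14^16 · 14^1 ≡ 75 · 14 ≡ 108 (mod 157).
So B = 108. The client then computes K = B^a mod q = 108^4 mod 157.
108^1 ≡ 108 (mod 157)
108^2 = (108^1)^2 ≡ 108^2 = 11664 ≡ 46 (mod 157)
108^4 = (108^2)^2 ≡ 46^2 = 2116 ≡ 75 (mod 157)

75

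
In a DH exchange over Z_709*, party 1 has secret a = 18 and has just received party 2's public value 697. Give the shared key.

633

Shared key K = 697^18 mod 709.
697^1 ≡ 697 (mod 709)
697^2 = (697^1)^2 ≡ 697^2 = 485809 ≡ 144 (mod 709)
697^4 = (697^2)^2 ≡ 144^2 = 20736 ≡ 175 (mod 709)
697^8 = (697^4)^2 ≡ 175^2 = 30625 ≡ 138 (mod 709)
697^16 = (697^8)^2 ≡ 138^2 = 19044 ≡ 610 (mod 709)
697^18 = 697^16 · 697^2 ≡ 610 · 144 ≡ 633 (mod 709).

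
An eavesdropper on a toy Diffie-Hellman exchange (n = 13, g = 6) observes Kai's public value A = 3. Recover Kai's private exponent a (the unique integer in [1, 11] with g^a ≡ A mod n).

8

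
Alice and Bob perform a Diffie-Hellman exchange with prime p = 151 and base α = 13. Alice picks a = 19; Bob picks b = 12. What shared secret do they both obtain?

Alice sends A = α^a mod p = 13^19 mod 151.
13^1 ≡ 13 (mod 151)
13^2 = (13^1)^2 ≡ 13^2 = 169 ≡ 18 (mod 151)
13^4 = (13^2)^2 ≡ 18^2 = 324 ≡ 22 (mod 151)
13^8 = (13^4)^2 ≡ 22^2 = 484 ≡ 31 (mod 151)
13^16 = (13^8)^2 ≡ 31^2 = 961 ≡ 55 (mod 151)
13^19 = 13^16 · 13^2 · 13^1 ≡ 55 · 18 · 13 ≡ 35 (mod 151).
So A = 35. Bob then computes K = A^b mod p = 35^12 mod 151.
35^1 ≡ 35 (mod 151)
35^2 = (35^1)^2 ≡ 35^2 = 1225 ≡ 17 (mod 151)
35^4 = (35^2)^2 ≡ 17^2 = 289 ≡ 138 (mod 151)
35^8 = (35^4)^2 ≡ 138^2 = 19044 ≡ 18 (mod 151)
35^12 = 35^8 · 35^4 ≡ 18 · 138 ≡ 68 (mod 151).

68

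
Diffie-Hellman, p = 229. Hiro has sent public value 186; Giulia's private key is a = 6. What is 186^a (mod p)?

104

Shared key K = 186^6 mod 229.
186^1 ≡ 186 (mod 229)
186^2 = (186^1)^2 ≡ 186^2 = 34596 ≡ 17 (mod 229)
186^4 = (186^2)^2 ≡ 17^2 = 289 ≡ 60 (mod 229)
186^6 = 186^4 · 186^2 ≡ 60 · 17 ≡ 104 (mod 229).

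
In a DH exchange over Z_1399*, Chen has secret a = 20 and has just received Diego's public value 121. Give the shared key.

Shared key K = 121^20 mod 1399.
121^1 ≡ 121 (mod 1399)
121^2 = (121^1)^2 ≡ 121^2 = 14641 ≡ 651 (mod 1399)
121^4 = (121^2)^2 ≡ 651^2 = 423801 ≡ 1303 (mod 1399)
121^8 = (121^4)^2 ≡ 1303^2 = 1697809 ≡ 822 (mod 1399)
121^16 = (121^8)^2 ≡ 822^2 = 675684 ≡ 1366 (mod 1399)
121^20 = 121^16 · 121^4 ≡ 1366 · 1303 ≡ 370 (mod 1399).

370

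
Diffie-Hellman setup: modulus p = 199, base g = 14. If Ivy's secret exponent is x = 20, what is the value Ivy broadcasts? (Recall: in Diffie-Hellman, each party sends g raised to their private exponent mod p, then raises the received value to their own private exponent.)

Public value = 14^20 mod 199.
14^1 ≡ 14 (mod 199)
14^2 = (14^1)^2 ≡ 14^2 = 196 ≡ 196 (mod 199)
14^4 = (14^2)^2 ≡ 196^2 = 38416 ≡ 9 (mod 199)
14^8 = (14^4)^2 ≡ 9^2 = 81 ≡ 81 (mod 199)
14^16 = (14^8)^2 ≡ 81^2 = 6561 ≡ 193 (mod 199)
14^20 = 14^16 · 14^4 ≡ 193 · 9 ≡ 145 (mod 199).

145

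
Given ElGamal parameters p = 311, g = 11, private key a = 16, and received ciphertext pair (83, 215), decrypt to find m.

Shared mask s = c₁^a mod p = 83^16 mod 311.
83^1 ≡ 83 (mod 311)
83^2 = (83^1)^2 ≡ 83^2 = 6889 ≡ 47 (mod 311)
83^4 = (83^2)^2 ≡ 47^2 = 2209 ≡ 32 (mod 311)
83^8 = (83^4)^2 ≡ 32^2 = 1024 ≡ 91 (mod 311)
83^16 = (83^8)^2 ≡ 91^2 = 8281 ≡ 195 (mod 311)
So s = 195; s⁻¹ ≡ 126 (mod 311).
m = c₂ · s⁻¹ mod 311 = 215 · 126 mod 311 = 33.

33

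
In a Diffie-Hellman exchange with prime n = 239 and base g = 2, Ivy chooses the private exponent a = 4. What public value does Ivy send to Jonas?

16

Public value = 2^4 mod 239.
2^1 ≡ 2 (mod 239)
2^2 = (2^1)^2 ≡ 2^2 = 4 ≡ 4 (mod 239)
2^4 = (2^2)^2 ≡ 4^2 = 16 ≡ 16 (mod 239)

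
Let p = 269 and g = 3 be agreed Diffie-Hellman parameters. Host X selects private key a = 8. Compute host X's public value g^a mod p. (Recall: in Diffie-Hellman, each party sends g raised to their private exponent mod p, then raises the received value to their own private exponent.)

Public value = 3^8 mod 269.
3^1 ≡ 3 (mod 269)
3^2 = (3^1)^2 ≡ 3^2 = 9 ≡ 9 (mod 269)
3^4 = (3^2)^2 ≡ 9^2 = 81 ≡ 81 (mod 269)
3^8 = (3^4)^2 ≡ 81^2 = 6561 ≡ 105 (mod 269)

105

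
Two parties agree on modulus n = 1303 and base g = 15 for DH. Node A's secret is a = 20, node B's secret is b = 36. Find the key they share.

368

Node B sends B = g^b mod n = 15^36 mod 1303.
15^1 ≡ 15 (mod 1303)
15^2 = (15^1)^2 ≡ 15^2 = 225 ≡ 225 (mod 1303)
15^4 = (15^2)^2 ≡ 225^2 = 50625 ≡ 1111 (mod 1303)
15^8 = (15^4)^2 ≡ 1111^2 = 1234321 ≡ 380 (mod 1303)
15^16 = (15^8)^2 ≡ 380^2 = 144400 ≡ 1070 (mod 1303)
15^32 = (15^16)^2 ≡ 1070^2 = 1144900 ≡ 866 (mod 1303)
15^36 = 15^32 · 15^4 ≡ 866 · 1111 ≡ 512 (mod 1303).
So B = 512. Node A then computes K = B^a mod n = 512^20 mod 1303.
512^1 ≡ 512 (mod 1303)
512^2 = (512^1)^2 ≡ 512^2 = 262144 ≡ 241 (mod 1303)
512^4 = (512^2)^2 ≡ 241^2 = 58081 ≡ 749 (mod 1303)
512^8 = (512^4)^2 ≡ 749^2 = 561001 ≡ 711 (mod 1303)
512^16 = (512^8)^2 ≡ 711^2 = 505521 ≡ 1260 (mod 1303)
512^20 = 512^16 · 512^4 ≡ 1260 · 749 ≡ 368 (mod 1303).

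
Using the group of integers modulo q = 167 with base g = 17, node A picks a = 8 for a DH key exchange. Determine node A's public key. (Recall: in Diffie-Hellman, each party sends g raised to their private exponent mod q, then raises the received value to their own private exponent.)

Public value = 17^8 (mod 167).
17^1 ≡ 17 (mod 167)
17^2 = (17^1)^2 ≡ 17^2 = 289 ≡ 122 (mod 167)
17^4 = (17^2)^2 ≡ 122^2 = 14884 ≡ 21 (mod 167)
17^8 = (17^4)^2 ≡ 21^2 = 441 ≡ 107 (mod 167)

107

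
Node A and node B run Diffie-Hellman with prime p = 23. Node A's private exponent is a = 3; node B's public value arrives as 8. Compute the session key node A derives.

6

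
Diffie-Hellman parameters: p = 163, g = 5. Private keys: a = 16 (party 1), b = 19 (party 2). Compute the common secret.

115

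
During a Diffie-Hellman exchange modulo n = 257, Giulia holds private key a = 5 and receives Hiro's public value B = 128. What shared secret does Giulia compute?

Shared key K = 128^5 mod 257.
128^1 ≡ 128 (mod 257)
128^2 = (128^1)^2 ≡ 128^2 = 16384 ≡ 193 (mod 257)
128^4 = (128^2)^2 ≡ 193^2 = 37249 ≡ 241 (mod 257)
128^5 = 128^4 · 128^1 ≡ 241 · 128 ≡ 8 (mod 257).

8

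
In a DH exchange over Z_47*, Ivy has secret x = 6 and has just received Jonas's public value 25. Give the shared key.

Shared key K = 25^6 mod 47.
25^1 ≡ 25 (mod 47)
25^2 = (25^1)^2 ≡ 25^2 = 625 ≡ 14 (mod 47)
25^4 = (25^2)^2 ≡ 14^2 = 196 ≡ 8 (mod 47)
25^6 = 25^4 · 25^2 ≡ 8 · 14 ≡ 18 (mod 47).

18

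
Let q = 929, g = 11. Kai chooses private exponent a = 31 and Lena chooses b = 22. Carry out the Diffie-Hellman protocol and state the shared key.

37

Kai sends A = g^a mod q = 11^31 mod 929.
11^1 ≡ 11 (mod 929)
11^2 = (11^1)^2 ≡ 11^2 = 121 ≡ 121 (mod 929)
11^4 = (11^2)^2 ≡ 121^2 = 14641 ≡ 706 (mod 929)
11^8 = (11^4)^2 ≡ 706^2 = 498436 ≡ 492 (mod 929)
11^16 = (11^8)^2 ≡ 492^2 = 242064 ≡ 524 (mod 929)
11^31 = 11^16 · 11^8 · 11^4 · 11^2 · 11^1 ≡ 524 · 492 · 706 · 121 · 11 ≡ 723 (mod 929).
So A = 723. Lena then computes K = A^b mod q = 723^22 mod 929.
723^1 ≡ 723 (mod 929)
723^2 = (723^1)^2 ≡ 723^2 = 522729 ≡ 631 (mod 929)
723^4 = (723^2)^2 ≡ 631^2 = 398161 ≡ 549 (mod 929)
723^8 = (723^4)^2 ≡ 549^2 = 301401 ≡ 405 (mod 929)
723^16 = (723^8)^2 ≡ 405^2 = 164025 ≡ 521 (mod 929)
723^22 = 723^16 · 723^4 · 723^2 ≡ 521 · 549 · 631 ≡ 37 (mod 929).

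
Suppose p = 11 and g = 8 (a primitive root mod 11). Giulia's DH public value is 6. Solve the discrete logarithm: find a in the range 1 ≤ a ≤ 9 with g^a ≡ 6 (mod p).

Try successive powers of 8 modulo 11:
8^1 ≡ 8
8^2 ≡ 9
8^3 ≡ 6
Found: a = 3.

3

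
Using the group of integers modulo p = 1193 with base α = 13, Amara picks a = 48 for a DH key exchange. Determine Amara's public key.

325

Public value = 13^48 mod 1193.
13^1 ≡ 13 (mod 1193)
13^2 = (13^1)^2 ≡ 13^2 = 169 ≡ 169 (mod 1193)
13^4 = (13^2)^2 ≡ 169^2 = 28561 ≡ 1122 (mod 1193)
13^8 = (13^4)^2 ≡ 1122^2 = 1258884 ≡ 269 (mod 1193)
13^16 = (13^8)^2 ≡ 269^2 = 72361 ≡ 781 (mod 1193)
13^32 = (13^16)^2 ≡ 781^2 = 609961 ≡ 338 (mod 1193)
13^48 = 13^32 · 13^16 ≡ 338 · 781 ≡ 325 (mod 1193).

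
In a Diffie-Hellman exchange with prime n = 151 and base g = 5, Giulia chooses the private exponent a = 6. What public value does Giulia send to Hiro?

72

Public value = 5^{6} \pmod{151}.
5^1 ≡ 5 (mod 151)
5^2 = (5^1)^2 ≡ 5^2 = 25 ≡ 25 (mod 151)
5^4 = (5^2)^2 ≡ 25^2 = 625 ≡ 21 (mod 151)
5^6 = 5^4 · 5^2 ≡ 21 · 25 ≡ 72 (mod 151).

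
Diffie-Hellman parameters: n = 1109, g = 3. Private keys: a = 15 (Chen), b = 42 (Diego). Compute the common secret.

845

Chen sends A = g^a mod n = 3^15 mod 1109.
3^1 ≡ 3 (mod 1109)
3^2 = (3^1)^2 ≡ 3^2 = 9 ≡ 9 (mod 1109)
3^4 = (3^2)^2 ≡ 9^2 = 81 ≡ 81 (mod 1109)
3^8 = (3^4)^2 ≡ 81^2 = 6561 ≡ 1016 (mod 1109)
3^15 = 3^8 · 3^4 · 3^2 · 3^1 ≡ 1016 · 81 · 9 · 3 ≡ 665 (mod 1109).
So A = 665. Diego then computes K = A^b mod n = 665^42 mod 1109.
665^1 ≡ 665 (mod 1109)
665^2 = (665^1)^2 ≡ 665^2 = 442225 ≡ 843 (mod 1109)
665^4 = (665^2)^2 ≡ 843^2 = 710649 ≡ 889 (mod 1109)
665^8 = (665^4)^2 ≡ 889^2 = 790321 ≡ 713 (mod 1109)
665^16 = (665^8)^2 ≡ 713^2 = 508369 ≡ 447 (mod 1109)
665^32 = (665^16)^2 ≡ 447^2 = 199809 ≡ 189 (mod 1109)
665^42 = 665^32 · 665^8 · 665^2 ≡ 189 · 713 · 843 ≡ 845 (mod 1109).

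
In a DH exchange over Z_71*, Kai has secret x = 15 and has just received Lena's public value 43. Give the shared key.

37

Shared key K = 43^15 mod 71.
43^1 ≡ 43 (mod 71)
43^2 = (43^1)^2 ≡ 43^2 = 1849 ≡ 3 (mod 71)
43^4 = (43^2)^2 ≡ 3^2 = 9 ≡ 9 (mod 71)
43^8 = (43^4)^2 ≡ 9^2 = 81 ≡ 10 (mod 71)
43^15 = 43^8 · 43^4 · 43^2 · 43^1 ≡ 10 · 9 · 3 · 43 ≡ 37 (mod 71).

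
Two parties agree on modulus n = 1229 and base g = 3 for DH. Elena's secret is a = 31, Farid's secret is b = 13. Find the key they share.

525

Farid sends B = g^b mod n = 3^13 mod 1229.
3^1 ≡ 3 (mod 1229)
3^2 = (3^1)^2 ≡ 3^2 = 9 ≡ 9 (mod 1229)
3^4 = (3^2)^2 ≡ 9^2 = 81 ≡ 81 (mod 1229)
3^8 = (3^4)^2 ≡ 81^2 = 6561 ≡ 416 (mod 1229)
3^13 = 3^8 · 3^4 · 3^1 ≡ 416 · 81 · 3 ≡ 310 (mod 1229).
So B = 310. Elena then computes K = B^a mod n = 310^31 mod 1229.
310^1 ≡ 310 (mod 1229)
310^2 = (310^1)^2 ≡ 310^2 = 96100 ≡ 238 (mod 1229)
310^4 = (310^2)^2 ≡ 238^2 = 56644 ≡ 110 (mod 1229)
310^8 = (310^4)^2 ≡ 110^2 = 12100 ≡ 1039 (mod 1229)
310^16 = (310^8)^2 ≡ 1039^2 = 1079521 ≡ 459 (mod 1229)
310^31 = 310^16 · 310^8 · 310^4 · 310^2 · 310^1 ≡ 459 · 1039 · 110 · 238 · 310 ≡ 525 (mod 1229).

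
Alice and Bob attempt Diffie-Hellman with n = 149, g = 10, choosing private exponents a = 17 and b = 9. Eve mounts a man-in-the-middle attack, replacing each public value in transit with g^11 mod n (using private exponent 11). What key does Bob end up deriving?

138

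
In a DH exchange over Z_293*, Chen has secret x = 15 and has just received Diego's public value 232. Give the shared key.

250

Shared key K = 232^15 mod 293.
232^1 ≡ 232 (mod 293)
232^2 = (232^1)^2 ≡ 232^2 = 53824 ≡ 205 (mod 293)
232^4 = (232^2)^2 ≡ 205^2 = 42025 ≡ 126 (mod 293)
232^8 = (232^4)^2 ≡ 126^2 = 15876 ≡ 54 (mod 293)
232^15 = 232^8 · 232^4 · 232^2 · 232^1 ≡ 54 · 126 · 205 · 232 ≡ 250 (mod 293).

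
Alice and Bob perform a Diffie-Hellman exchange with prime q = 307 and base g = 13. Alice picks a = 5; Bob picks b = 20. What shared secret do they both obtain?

187

Bob sends B = g^b mod q = 13^20 mod 307.
13^1 ≡ 13 (mod 307)
13^2 = (13^1)^2 ≡ 13^2 = 169 ≡ 169 (mod 307)
13^4 = (13^2)^2 ≡ 169^2 = 28561 ≡ 10 (mod 307)
13^8 = (13^4)^2 ≡ 10^2 = 100 ≡ 100 (mod 307)
13^16 = (13^8)^2 ≡ 100^2 = 10000 ≡ 176 (mod 307)
13^20 = 13^16 · 13^4 ≡ 176 · 10 ≡ 225 (mod 307).
So B = 225. Alice then computes K = B^a mod q = 225^5 mod 307.
225^1 ≡ 225 (mod 307)
225^2 = (225^1)^2 ≡ 225^2 = 50625 ≡ 277 (mod 307)
225^4 = (225^2)^2 ≡ 277^2 = 76729 ≡ 286 (mod 307)
225^5 = 225^4 · 225^1 ≡ 286 · 225 ≡ 187 (mod 307).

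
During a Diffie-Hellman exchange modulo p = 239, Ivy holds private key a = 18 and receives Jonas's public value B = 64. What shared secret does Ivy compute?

Shared key K = 64^18 mod 239.
64^1 ≡ 64 (mod 239)
64^2 = (64^1)^2 ≡ 64^2 = 4096 ≡ 33 (mod 239)
64^4 = (64^2)^2 ≡ 33^2 = 1089 ≡ 133 (mod 239)
64^8 = (64^4)^2 ≡ 133^2 = 17689 ≡ 3 (mod 239)
64^16 = (64^8)^2 ≡ 3^2 = 9 ≡ 9 (mod 239)
64^18 = 64^16 · 64^2 ≡ 9 · 33 ≡ 58 (mod 239).

58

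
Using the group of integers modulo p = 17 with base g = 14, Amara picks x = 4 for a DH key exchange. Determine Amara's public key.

13

Public value = 14^4 (mod 17).
14^1 ≡ 14 (mod 17)
14^2 = (14^1)^2 ≡ 14^2 = 196 ≡ 9 (mod 17)
14^4 = (14^2)^2 ≡ 9^2 = 81 ≡ 13 (mod 17)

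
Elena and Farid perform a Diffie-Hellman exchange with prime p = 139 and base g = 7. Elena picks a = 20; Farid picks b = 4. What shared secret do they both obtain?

35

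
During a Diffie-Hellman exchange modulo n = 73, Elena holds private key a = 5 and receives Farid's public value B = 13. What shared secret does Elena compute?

Shared key K = 13^5 mod 73.
13^1 ≡ 13 (mod 73)
13^2 = (13^1)^2 ≡ 13^2 = 169 ≡ 23 (mod 73)
13^4 = (13^2)^2 ≡ 23^2 = 529 ≡ 18 (mod 73)
13^5 = 13^4 · 13^1 ≡ 18 · 13 ≡ 15 (mod 73).

15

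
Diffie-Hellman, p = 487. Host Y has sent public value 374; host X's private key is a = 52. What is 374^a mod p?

307

Shared key K = 374^52 mod 487.
374^1 ≡ 374 (mod 487)
374^2 = (374^1)^2 ≡ 374^2 = 139876 ≡ 107 (mod 487)
374^4 = (374^2)^2 ≡ 107^2 = 11449 ≡ 248 (mod 487)
374^8 = (374^4)^2 ≡ 248^2 = 61504 ≡ 142 (mod 487)
374^16 = (374^8)^2 ≡ 142^2 = 20164 ≡ 197 (mod 487)
374^32 = (374^16)^2 ≡ 197^2 = 38809 ≡ 336 (mod 487)
374^52 = 374^32 · 374^16 · 374^4 ≡ 336 · 197 · 248 ≡ 307 (mod 487).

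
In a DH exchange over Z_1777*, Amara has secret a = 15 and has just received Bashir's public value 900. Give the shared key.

689

Shared key K = 900^15 mod 1777.
900^1 ≡ 900 (mod 1777)
900^2 = (900^1)^2 ≡ 900^2 = 810000 ≡ 1465 (mod 1777)
900^4 = (900^2)^2 ≡ 1465^2 = 2146225 ≡ 1386 (mod 1777)
900^8 = (900^4)^2 ≡ 1386^2 = 1920996 ≡ 59 (mod 1777)
900^15 = 900^8 · 900^4 · 900^2 · 900^1 ≡ 59 · 1386 · 1465 · 900 ≡ 689 (mod 1777).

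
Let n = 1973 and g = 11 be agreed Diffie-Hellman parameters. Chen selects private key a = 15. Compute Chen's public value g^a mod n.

875

Public value = 11^15 mod 1973.
11^1 ≡ 11 (mod 1973)
11^2 = (11^1)^2 ≡ 11^2 = 121 ≡ 121 (mod 1973)
11^4 = (11^2)^2 ≡ 121^2 = 14641 ≡ 830 (mod 1973)
11^8 = (11^4)^2 ≡ 830^2 = 688900 ≡ 323 (mod 1973)
11^15 = 11^8 · 11^4 · 11^2 · 11^1 ≡ 323 · 830 · 121 · 11 ≡ 875 (mod 1973).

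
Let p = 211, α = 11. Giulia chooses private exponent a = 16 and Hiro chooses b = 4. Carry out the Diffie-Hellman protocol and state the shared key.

169

Giulia sends A = α^a mod p = 11^16 mod 211.
11^1 ≡ 11 (mod 211)
11^2 = (11^1)^2 ≡ 11^2 = 121 ≡ 121 (mod 211)
11^4 = (11^2)^2 ≡ 121^2 = 14641 ≡ 82 (mod 211)
11^8 = (11^4)^2 ≡ 82^2 = 6724 ≡ 183 (mod 211)
11^16 = (11^8)^2 ≡ 183^2 = 33489 ≡ 151 (mod 211)
So A = 151. Hiro then computes K = A^b mod p = 151^4 mod 211.
151^1 ≡ 151 (mod 211)
151^2 = (151^1)^2 ≡ 151^2 = 22801 ≡ 13 (mod 211)
151^4 = (151^2)^2 ≡ 13^2 = 169 ≡ 169 (mod 211)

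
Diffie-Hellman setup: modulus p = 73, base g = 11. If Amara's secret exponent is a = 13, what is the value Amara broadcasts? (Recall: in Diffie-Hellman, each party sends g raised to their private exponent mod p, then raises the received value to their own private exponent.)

Public value = 11^13 (mod 73).
11^1 ≡ 11 (mod 73)
11^2 = (11^1)^2 ≡ 11^2 = 121 ≡ 48 (mod 73)
11^4 = (11^2)^2 ≡ 48^2 = 2304 ≡ 41 (mod 73)
11^8 = (11^4)^2 ≡ 41^2 = 1681 ≡ 2 (mod 73)
11^13 = 11^8 · 11^4 · 11^1 ≡ 2 · 41 · 11 ≡ 26 (mod 73).

26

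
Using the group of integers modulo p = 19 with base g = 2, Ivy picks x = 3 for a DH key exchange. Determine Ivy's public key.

8

Public value = 2^3 mod 19.
2^1 ≡ 2 (mod 19)
2^2 = (2^1)^2 ≡ 2^2 = 4 ≡ 4 (mod 19)
2^3 = 2^2 · 2^1 ≡ 4 · 2 ≡ 8 (mod 19).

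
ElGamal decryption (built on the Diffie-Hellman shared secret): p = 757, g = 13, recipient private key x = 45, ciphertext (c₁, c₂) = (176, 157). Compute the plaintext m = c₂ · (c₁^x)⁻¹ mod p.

Shared mask s = c₁^x mod p = 176^45 mod 757.
176^1 ≡ 176 (mod 757)
176^2 = (176^1)^2 ≡ 176^2 = 30976 ≡ 696 (mod 757)
176^4 = (176^2)^2 ≡ 696^2 = 484416 ≡ 693 (mod 757)
176^8 = (176^4)^2 ≡ 693^2 = 480249 ≡ 311 (mod 757)
176^16 = (176^8)^2 ≡ 311^2 = 96721 ≡ 582 (mod 757)
176^32 = (176^16)^2 ≡ 582^2 = 338724 ≡ 345 (mod 757)
176^45 = 176^32 · 176^8 · 176^4 · 176^1 ≡ 345 · 311 · 693 · 176 ≡ 59 (mod 757).
So s = 59; s⁻¹ ≡ 77 (mod 757).
m = c₂ · s⁻¹ mod 757 = 157 · 77 mod 757 = 734.

734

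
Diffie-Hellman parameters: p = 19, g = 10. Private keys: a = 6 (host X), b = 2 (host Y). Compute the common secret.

7

Host Y sends B = g^b mod p = 10^2 mod 19.
10^1 ≡ 10 (mod 19)
10^2 = (10^1)^2 ≡ 10^2 = 100 ≡ 5 (mod 19)
So B = 5. Host X then computes K = B^a mod p = 5^6 mod 19.
5^1 ≡ 5 (mod 19)
5^2 = (5^1)^2 ≡ 5^2 = 25 ≡ 6 (mod 19)
5^4 = (5^2)^2 ≡ 6^2 = 36 ≡ 17 (mod 19)
5^6 = 5^4 · 5^2 ≡ 17 · 6 ≡ 7 (mod 19).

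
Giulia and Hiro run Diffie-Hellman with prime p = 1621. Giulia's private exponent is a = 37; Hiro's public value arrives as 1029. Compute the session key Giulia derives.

Shared key K = 1029^37 mod 1621.
1029^1 ≡ 1029 (mod 1621)
1029^2 = (1029^1)^2 ≡ 1029^2 = 1058841 ≡ 328 (mod 1621)
1029^4 = (1029^2)^2 ≡ 328^2 = 107584 ≡ 598 (mod 1621)
1029^8 = (1029^4)^2 ≡ 598^2 = 357604 ≡ 984 (mod 1621)
1029^16 = (1029^8)^2 ≡ 984^2 = 968256 ≡ 519 (mod 1621)
1029^32 = (1029^16)^2 ≡ 519^2 = 269361 ≡ 275 (mod 1621)
1029^37 = 1029^32 · 1029^4 · 1029^1 ≡ 275 · 598 · 1029 ≡ 1239 (mod 1621).

1239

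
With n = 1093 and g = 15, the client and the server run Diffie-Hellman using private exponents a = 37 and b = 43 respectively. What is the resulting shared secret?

The server sends B = g^b mod n = 15^43 mod 1093.
15^1 ≡ 15 (mod 1093)
15^2 = (15^1)^2 ≡ 15^2 = 225 ≡ 225 (mod 1093)
15^4 = (15^2)^2 ≡ 225^2 = 50625 ≡ 347 (mod 1093)
15^8 = (15^4)^2 ≡ 347^2 = 120409 ≡ 179 (mod 1093)
15^16 = (15^8)^2 ≡ 179^2 = 32041 ≡ 344 (mod 1093)
15^32 = (15^16)^2 ≡ 344^2 = 118336 ≡ 292 (mod 1093)
15^43 = 15^32 · 15^8 · 15^2 · 15^1 ≡ 292 · 179 · 225 · 15 ≡ 858 (mod 1093).
So B = 858. The client then computes K = B^a mod n = 858^37 mod 1093.
858^1 ≡ 858 (mod 1093)
858^2 = (858^1)^2 ≡ 858^2 = 736164 ≡ 575 (mod 1093)
858^4 = (858^2)^2 ≡ 575^2 = 330625 ≡ 539 (mod 1093)
858^8 = (858^4)^2 ≡ 539^2 = 290521 ≡ 876 (mod 1093)
858^16 = (858^8)^2 ≡ 876^2 = 767376 ≡ 90 (mod 1093)
858^32 = (858^16)^2 ≡ 90^2 = 8100 ≡ 449 (mod 1093)
858^37 = 858^32 · 858^4 · 858^1 ≡ 449 · 539 · 858 ≡ 577 (mod 1093).

577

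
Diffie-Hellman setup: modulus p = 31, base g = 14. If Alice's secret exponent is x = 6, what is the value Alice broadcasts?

8

Public value = 14^6 (mod 31).
14^1 ≡ 14 (mod 31)
14^2 = (14^1)^2 ≡ 14^2 = 196 ≡ 10 (mod 31)
14^4 = (14^2)^2 ≡ 10^2 = 100 ≡ 7 (mod 31)
14^6 = 14^4 · 14^2 ≡ 7 · 10 ≡ 8 (mod 31).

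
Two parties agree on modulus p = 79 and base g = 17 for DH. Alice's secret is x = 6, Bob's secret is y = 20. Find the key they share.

Bob sends B = g^y mod p = 17^20 mod 79.
17^1 ≡ 17 (mod 79)
17^2 = (17^1)^2 ≡ 17^2 = 289 ≡ 52 (mod 79)
17^4 = (17^2)^2 ≡ 52^2 = 2704 ≡ 18 (mod 79)
17^8 = (17^4)^2 ≡ 18^2 = 324 ≡ 8 (mod 79)
17^16 = (17^8)^2 ≡ 8^2 = 64 ≡ 64 (mod 79)
17^20 = 17^16 · 17^4 ≡ 64 · 18 ≡ 46 (mod 79).
So B = 46. Alice then computes K = B^x mod p = 46^6 mod 79.
46^1 ≡ 46 (mod 79)
46^2 = (46^1)^2 ≡ 46^2 = 2116 ≡ 62 (mod 79)
46^4 = (46^2)^2 ≡ 62^2 = 3844 ≡ 52 (mod 79)
46^6 = 46^4 · 46^2 ≡ 52 · 62 ≡ 64 (mod 79).

64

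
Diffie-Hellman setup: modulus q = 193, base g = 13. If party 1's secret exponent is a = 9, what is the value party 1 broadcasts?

117

Public value = 13^9 mod 193.
13^1 ≡ 13 (mod 193)
13^2 = (13^1)^2 ≡ 13^2 = 169 ≡ 169 (mod 193)
13^4 = (13^2)^2 ≡ 169^2 = 28561 ≡ 190 (mod 193)
13^8 = (13^4)^2 ≡ 190^2 = 36100 ≡ 9 (mod 193)
13^9 = 13^8 · 13^1 ≡ 9 · 13 ≡ 117 (mod 193).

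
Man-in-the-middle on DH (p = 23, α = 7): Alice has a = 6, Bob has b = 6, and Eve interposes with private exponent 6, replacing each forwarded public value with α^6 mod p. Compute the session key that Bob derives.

2

Bob receives Eve's public value M = 7^6 mod 23 instead of the honest one.
7^1 ≡ 7 (mod 23)
7^2 = (7^1)^2 ≡ 7^2 = 49 ≡ 3 (mod 23)
7^4 = (7^2)^2 ≡ 3^2 = 9 ≡ 9 (mod 23)
7^6 = 7^4 · 7^2 ≡ 9 · 3 ≡ 4 (mod 23).
So M = 4. Bob computes K = M^6 mod 23.
4^1 ≡ 4 (mod 23)
4^2 = (4^1)^2 ≡ 4^2 = 16 ≡ 16 (mod 23)
4^4 = (4^2)^2 ≡ 16^2 = 256 ≡ 3 (mod 23)
4^6 = 4^4 · 4^2 ≡ 3 · 16 ≡ 2 (mod 23).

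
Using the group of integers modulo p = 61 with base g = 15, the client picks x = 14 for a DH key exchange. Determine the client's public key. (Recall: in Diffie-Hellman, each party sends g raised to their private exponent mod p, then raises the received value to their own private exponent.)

57

Public value = 15^{14} \pmod{61}.
15^1 ≡ 15 (mod 61)
15^2 = (15^1)^2 ≡ 15^2 = 225 ≡ 42 (mod 61)
15^4 = (15^2)^2 ≡ 42^2 = 1764 ≡ 56 (mod 61)
15^8 = (15^4)^2 ≡ 56^2 = 3136 ≡ 25 (mod 61)
15^14 = 15^8 · 15^4 · 15^2 ≡ 25 · 56 · 42 ≡ 57 (mod 61).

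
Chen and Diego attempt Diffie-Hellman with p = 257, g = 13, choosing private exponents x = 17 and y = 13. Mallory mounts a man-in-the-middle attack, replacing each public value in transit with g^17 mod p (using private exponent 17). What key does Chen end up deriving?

Chen receives Mallory's public value M = 13^17 mod 257 instead of the honest one.
13^1 ≡ 13 (mod 257)
13^2 = (13^1)^2 ≡ 13^2 = 169 ≡ 169 (mod 257)
13^4 = (13^2)^2 ≡ 169^2 = 28561 ≡ 34 (mod 257)
13^8 = (13^4)^2 ≡ 34^2 = 1156 ≡ 128 (mod 257)
13^16 = (13^8)^2 ≡ 128^2 = 16384 ≡ 193 (mod 257)
13^17 = 13^16 · 13^1 ≡ 193 · 13 ≡ 196 (mod 257).
So M = 196. Chen computes K = M^17 mod 257.
196^1 ≡ 196 (mod 257)
196^2 = (196^1)^2 ≡ 196^2 = 38416 ≡ 123 (mod 257)
196^4 = (196^2)^2 ≡ 123^2 = 15129 ≡ 223 (mod 257)
196^8 = (196^4)^2 ≡ 223^2 = 49729 ≡ 128 (mod 257)
196^16 = (196^8)^2 ≡ 128^2 = 16384 ≡ 193 (mod 257)
196^17 = 196^16 · 196^1 ≡ 193 · 196 ≡ 49 (mod 257).

49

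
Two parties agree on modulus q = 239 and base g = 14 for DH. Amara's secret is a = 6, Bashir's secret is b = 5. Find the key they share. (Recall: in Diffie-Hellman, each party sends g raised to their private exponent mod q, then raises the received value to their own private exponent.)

60

Amara sends A = g^a mod q = 14^6 mod 239.
14^1 ≡ 14 (mod 239)
14^2 = (14^1)^2 ≡ 14^2 = 196 ≡ 196 (mod 239)
14^4 = (14^2)^2 ≡ 196^2 = 38416 ≡ 176 (mod 239)
14^6 = 14^4 · 14^2 ≡ 176 · 196 ≡ 80 (mod 239).
So A = 80. Bashir then computes K = A^b mod q = 80^5 mod 239.
80^1 ≡ 80 (mod 239)
80^2 = (80^1)^2 ≡ 80^2 = 6400 ≡ 186 (mod 239)
80^4 = (80^2)^2 ≡ 186^2 = 34596 ≡ 180 (mod 239)
80^5 = 80^4 · 80^1 ≡ 180 · 80 ≡ 60 (mod 239).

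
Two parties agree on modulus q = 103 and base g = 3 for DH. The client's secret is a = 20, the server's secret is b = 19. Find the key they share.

The server sends B = g^b mod q = 3^19 mod 103.
3^1 ≡ 3 (mod 103)
3^2 = (3^1)^2 ≡ 3^2 = 9 ≡ 9 (mod 103)
3^4 = (3^2)^2 ≡ 9^2 = 81 ≡ 81 (mod 103)
3^8 = (3^4)^2 ≡ 81^2 = 6561 ≡ 72 (mod 103)
3^16 = (3^8)^2 ≡ 72^2 = 5184 ≡ 34 (mod 103)
3^19 = 3^16 · 3^2 · 3^1 ≡ 34 · 9 · 3 ≡ 94 (mod 103).
So B = 94. The client then computes K = B^a mod q = 94^20 mod 103.
94^1 ≡ 94 (mod 103)
94^2 = (94^1)^2 ≡ 94^2 = 8836 ≡ 81 (mod 103)
94^4 = (94^2)^2 ≡ 81^2 = 6561 ≡ 72 (mod 103)
94^8 = (94^4)^2 ≡ 72^2 = 5184 ≡ 34 (mod 103)
94^16 = (94^8)^2 ≡ 34^2 = 1156 ≡ 23 (mod 103)
94^20 = 94^16 · 94^4 ≡ 23 · 72 ≡ 8 (mod 103).

8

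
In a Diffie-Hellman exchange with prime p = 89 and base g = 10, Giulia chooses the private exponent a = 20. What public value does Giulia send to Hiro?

8

Public value = 10^20 (mod 89).
10^1 ≡ 10 (mod 89)
10^2 = (10^1)^2 ≡ 10^2 = 100 ≡ 11 (mod 89)
10^4 = (10^2)^2 ≡ 11^2 = 121 ≡ 32 (mod 89)
10^8 = (10^4)^2 ≡ 32^2 = 1024 ≡ 45 (mod 89)
10^16 = (10^8)^2 ≡ 45^2 = 2025 ≡ 67 (mod 89)
10^20 = 10^16 · 10^4 ≡ 67 · 32 ≡ 8 (mod 89).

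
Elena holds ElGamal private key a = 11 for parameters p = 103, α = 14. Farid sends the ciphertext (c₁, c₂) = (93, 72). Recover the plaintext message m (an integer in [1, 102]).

13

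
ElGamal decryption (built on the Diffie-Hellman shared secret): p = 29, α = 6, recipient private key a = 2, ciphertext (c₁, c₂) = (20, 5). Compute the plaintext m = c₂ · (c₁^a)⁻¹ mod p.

Shared mask s = c₁^a mod p = 20^2 mod 29.
20^1 ≡ 20 (mod 29)
20^2 = (20^1)^2 ≡ 20^2 = 400 ≡ 23 (mod 29)
So s = 23; s⁻¹ ≡ 24 (mod 29).
m = c₂ · s⁻¹ mod 29 = 5 · 24 mod 29 = 4.

4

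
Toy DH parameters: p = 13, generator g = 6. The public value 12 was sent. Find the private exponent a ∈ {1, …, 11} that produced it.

6

Try successive powers of 6 modulo 13:
6^1 ≡ 6
6^2 ≡ 10
6^3 ≡ 8
6^4 ≡ 9
6^5 ≡ 2
6^6 ≡ 12
Found: a = 6.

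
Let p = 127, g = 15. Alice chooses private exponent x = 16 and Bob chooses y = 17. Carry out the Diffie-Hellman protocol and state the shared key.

69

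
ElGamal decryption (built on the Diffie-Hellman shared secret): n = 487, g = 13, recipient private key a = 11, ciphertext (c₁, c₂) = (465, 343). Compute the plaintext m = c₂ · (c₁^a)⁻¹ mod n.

Shared mask s = c₁^a mod n = 465^11 mod 487.
465^1 ≡ 465 (mod 487)
465^2 = (465^1)^2 ≡ 465^2 = 216225 ≡ 484 (mod 487)
465^4 = (465^2)^2 ≡ 484^2 = 234256 ≡ 9 (mod 487)
465^8 = (465^4)^2 ≡ 9^2 = 81 ≡ 81 (mod 487)
465^11 = 465^8 · 465^2 · 465^1 ≡ 81 · 484 · 465 ≡ 476 (mod 487).
So s = 476; s⁻¹ ≡ 177 (mod 487).
m = c₂ · s⁻¹ mod 487 = 343 · 177 mod 487 = 323.

323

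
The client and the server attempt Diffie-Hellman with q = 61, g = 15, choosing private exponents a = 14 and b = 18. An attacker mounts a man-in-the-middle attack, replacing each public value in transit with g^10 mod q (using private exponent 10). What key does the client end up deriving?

47

The client receives an attacker's public value M = 15^10 mod 61 instead of the honest one.
15^1 ≡ 15 (mod 61)
15^2 = (15^1)^2 ≡ 15^2 = 225 ≡ 42 (mod 61)
15^4 = (15^2)^2 ≡ 42^2 = 1764 ≡ 56 (mod 61)
15^8 = (15^4)^2 ≡ 56^2 = 3136 ≡ 25 (mod 61)
15^10 = 15^8 · 15^2 ≡ 25 · 42 ≡ 13 (mod 61).
So M = 13. The client computes K = M^14 mod 61.
13^1 ≡ 13 (mod 61)
13^2 = (13^1)^2 ≡ 13^2 = 169 ≡ 47 (mod 61)
13^4 = (13^2)^2 ≡ 47^2 = 2209 ≡ 13 (mod 61)
13^8 = (13^4)^2 ≡ 13^2 = 169 ≡ 47 (mod 61)
13^14 = 13^8 · 13^4 · 13^2 ≡ 47 · 13 · 47 ≡ 47 (mod 61).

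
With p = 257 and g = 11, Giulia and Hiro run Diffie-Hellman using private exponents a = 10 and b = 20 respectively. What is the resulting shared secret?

64

Giulia sends A = g^a mod p = 11^10 mod 257.
11^1 ≡ 11 (mod 257)
11^2 = (11^1)^2 ≡ 11^2 = 121 ≡ 121 (mod 257)
11^4 = (11^2)^2 ≡ 121^2 = 14641 ≡ 249 (mod 257)
11^8 = (11^4)^2 ≡ 249^2 = 62001 ≡ 64 (mod 257)
11^10 = 11^8 · 11^2 ≡ 64 · 121 ≡ 34 (mod 257).
So A = 34. Hiro then computes K = A^b mod p = 34^20 mod 257.
34^1 ≡ 34 (mod 257)
34^2 = (34^1)^2 ≡ 34^2 = 1156 ≡ 128 (mod 257)
34^4 = (34^2)^2 ≡ 128^2 = 16384 ≡ 193 (mod 257)
34^8 = (34^4)^2 ≡ 193^2 = 37249 ≡ 241 (mod 257)
34^16 = (34^8)^2 ≡ 241^2 = 58081 ≡ 256 (mod 257)
34^20 = 34^16 · 34^4 ≡ 256 · 193 ≡ 64 (mod 257).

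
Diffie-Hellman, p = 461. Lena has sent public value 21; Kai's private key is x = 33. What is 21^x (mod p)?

Shared key K = 21^33 mod 461.
21^1 ≡ 21 (mod 461)
21^2 = (21^1)^2 ≡ 21^2 = 441 ≡ 441 (mod 461)
21^4 = (21^2)^2 ≡ 441^2 = 194481 ≡ 400 (mod 461)
21^8 = (21^4)^2 ≡ 400^2 = 160000 ≡ 33 (mod 461)
21^16 = (21^8)^2 ≡ 33^2 = 1089 ≡ 167 (mod 461)
21^32 = (21^16)^2 ≡ 167^2 = 27889 ≡ 229 (mod 461)
21^33 = 21^32 · 21^1 ≡ 229 · 21 ≡ 199 (mod 461).

199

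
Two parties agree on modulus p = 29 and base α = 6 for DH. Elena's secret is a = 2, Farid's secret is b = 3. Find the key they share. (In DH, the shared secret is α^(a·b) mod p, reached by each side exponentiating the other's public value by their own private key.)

24

Farid sends B = α^b mod p = 6^3 mod 29.
6^1 ≡ 6 (mod 29)
6^2 = (6^1)^2 ≡ 6^2 = 36 ≡ 7 (mod 29)
6^3 = 6^2 · 6^1 ≡ 7 · 6 ≡ 13 (mod 29).
So B = 13. Elena then computes K = B^a mod p = 13^2 mod 29.
13^1 ≡ 13 (mod 29)
13^2 = (13^1)^2 ≡ 13^2 = 169 ≡ 24 (mod 29)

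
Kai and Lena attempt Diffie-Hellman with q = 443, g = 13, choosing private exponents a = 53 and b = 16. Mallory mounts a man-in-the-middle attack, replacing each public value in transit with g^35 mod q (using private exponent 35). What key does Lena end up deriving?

Lena receives Mallory's public value M = 13^35 mod 443 instead of the honest one.
13^1 ≡ 13 (mod 443)
13^2 = (13^1)^2 ≡ 13^2 = 169 ≡ 169 (mod 443)
13^4 = (13^2)^2 ≡ 169^2 = 28561 ≡ 209 (mod 443)
13^8 = (13^4)^2 ≡ 209^2 = 43681 ≡ 267 (mod 443)
13^16 = (13^8)^2 ≡ 267^2 = 71289 ≡ 409 (mod 443)
13^32 = (13^16)^2 ≡ 409^2 = 167281 ≡ 270 (mod 443)
13^35 = 13^32 · 13^2 · 13^1 ≡ 270 · 169 · 13 ≡ 13 (mod 443).
So M = 13. Lena computes K = M^16 mod 443.
13^1 ≡ 13 (mod 443)
13^2 = (13^1)^2 ≡ 13^2 = 169 ≡ 169 (mod 443)
13^4 = (13^2)^2 ≡ 169^2 = 28561 ≡ 209 (mod 443)
13^8 = (13^4)^2 ≡ 209^2 = 43681 ≡ 267 (mod 443)
13^16 = (13^8)^2 ≡ 267^2 = 71289 ≡ 409 (mod 443)

409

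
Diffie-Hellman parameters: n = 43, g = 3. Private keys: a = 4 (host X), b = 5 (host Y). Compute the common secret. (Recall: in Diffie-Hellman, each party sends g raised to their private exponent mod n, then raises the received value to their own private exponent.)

14

Host X sends A = g^a mod n = 3^4 mod 43.
3^1 ≡ 3 (mod 43)
3^2 = (3^1)^2 ≡ 3^2 = 9 ≡ 9 (mod 43)
3^4 = (3^2)^2 ≡ 9^2 = 81 ≡ 38 (mod 43)
So A = 38. Host Y then computes K = A^b mod n = 38^5 mod 43.
38^1 ≡ 38 (mod 43)
38^2 = (38^1)^2 ≡ 38^2 = 1444 ≡ 25 (mod 43)
38^4 = (38^2)^2 ≡ 25^2 = 625 ≡ 23 (mod 43)
38^5 = 38^4 · 38^1 ≡ 23 · 38 ≡ 14 (mod 43).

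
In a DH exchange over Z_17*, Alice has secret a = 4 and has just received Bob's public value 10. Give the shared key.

Shared key K = 10^4 mod 17.
10^1 ≡ 10 (mod 17)
10^2 = (10^1)^2 ≡ 10^2 = 100 ≡ 15 (mod 17)
10^4 = (10^2)^2 ≡ 15^2 = 225 ≡ 4 (mod 17)

4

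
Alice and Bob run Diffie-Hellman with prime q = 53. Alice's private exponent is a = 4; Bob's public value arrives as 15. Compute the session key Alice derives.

10

Shared key K = 15^4 mod 53.
15^1 ≡ 15 (mod 53)
15^2 = (15^1)^2 ≡ 15^2 = 225 ≡ 13 (mod 53)
15^4 = (15^2)^2 ≡ 13^2 = 169 ≡ 10 (mod 53)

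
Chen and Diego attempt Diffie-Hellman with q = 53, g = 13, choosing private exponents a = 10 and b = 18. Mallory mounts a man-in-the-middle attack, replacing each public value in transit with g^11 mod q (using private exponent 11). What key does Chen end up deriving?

46

Chen receives Mallory's public value M = 13^11 mod 53 instead of the honest one.
13^1 ≡ 13 (mod 53)
13^2 = (13^1)^2 ≡ 13^2 = 169 ≡ 10 (mod 53)
13^4 = (13^2)^2 ≡ 10^2 = 100 ≡ 47 (mod 53)
13^8 = (13^4)^2 ≡ 47^2 = 2209 ≡ 36 (mod 53)
13^11 = 13^8 · 13^2 · 13^1 ≡ 36 · 10 · 13 ≡ 16 (mod 53).
So M = 16. Chen computes K = M^10 mod 53.
16^1 ≡ 16 (mod 53)
16^2 = (16^1)^2 ≡ 16^2 = 256 ≡ 44 (mod 53)
16^4 = (16^2)^2 ≡ 44^2 = 1936 ≡ 28 (mod 53)
16^8 = (16^4)^2 ≡ 28^2 = 784 ≡ 42 (mod 53)
16^10 = 16^8 · 16^2 ≡ 42 · 44 ≡ 46 (mod 53).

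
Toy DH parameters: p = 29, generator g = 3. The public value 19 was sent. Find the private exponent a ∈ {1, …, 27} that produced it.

13

Try successive powers of 3 modulo 29:
3^1 ≡ 3
3^2 ≡ 9
3^3 ≡ 27
3^4 ≡ 23
3^5 ≡ 11
3^6 ≡ 4
3^7 ≡ 12
3^8 ≡ 7
3^9 ≡ 21
3^10 ≡ 5
3^11 ≡ 15
3^12 ≡ 16
3^13 ≡ 19
Found: a = 13.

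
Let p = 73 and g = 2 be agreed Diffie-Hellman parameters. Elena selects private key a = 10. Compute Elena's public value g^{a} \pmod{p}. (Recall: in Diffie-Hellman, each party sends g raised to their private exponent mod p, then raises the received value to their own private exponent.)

Public value = 2^{10} \pmod{73}.
2^1 ≡ 2 (mod 73)
2^2 = (2^1)^2 ≡ 2^2 = 4 ≡ 4 (mod 73)
2^4 = (2^2)^2 ≡ 4^2 = 16 ≡ 16 (mod 73)
2^8 = (2^4)^2 ≡ 16^2 = 256 ≡ 37 (mod 73)
2^10 = 2^8 · 2^2 ≡ 37 · 4 ≡ 2 (mod 73).

2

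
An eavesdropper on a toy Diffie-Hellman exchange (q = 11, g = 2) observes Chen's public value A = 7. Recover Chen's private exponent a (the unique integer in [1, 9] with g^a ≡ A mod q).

Try successive powers of 2 modulo 11:
2^1 ≡ 2
2^2 ≡ 4
2^3 ≡ 8
2^4 ≡ 5
2^5 ≡ 10
2^6 ≡ 9
2^7 ≡ 7
Found: a = 7.

7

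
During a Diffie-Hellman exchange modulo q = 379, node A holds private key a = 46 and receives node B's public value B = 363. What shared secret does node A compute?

225

Shared key K = 363^46 mod 379.
363^1 ≡ 363 (mod 379)
363^2 = (363^1)^2 ≡ 363^2 = 131769 ≡ 256 (mod 379)
363^4 = (363^2)^2 ≡ 256^2 = 65536 ≡ 348 (mod 379)
363^8 = (363^4)^2 ≡ 348^2 = 121104 ≡ 203 (mod 379)
363^16 = (363^8)^2 ≡ 203^2 = 41209 ≡ 277 (mod 379)
363^32 = (363^16)^2 ≡ 277^2 = 76729 ≡ 171 (mod 379)
363^46 = 363^32 · 363^8 · 363^4 · 363^2 ≡ 171 · 203 · 348 · 256 ≡ 225 (mod 379).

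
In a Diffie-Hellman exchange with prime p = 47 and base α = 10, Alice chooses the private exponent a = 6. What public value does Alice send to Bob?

Public value = 10^6 mod 47.
10^1 ≡ 10 (mod 47)
10^2 = (10^1)^2 ≡ 10^2 = 100 ≡ 6 (mod 47)
10^4 = (10^2)^2 ≡ 6^2 = 36 ≡ 36 (mod 47)
10^6 = 10^4 · 10^2 ≡ 36 · 6 ≡ 28 (mod 47).

28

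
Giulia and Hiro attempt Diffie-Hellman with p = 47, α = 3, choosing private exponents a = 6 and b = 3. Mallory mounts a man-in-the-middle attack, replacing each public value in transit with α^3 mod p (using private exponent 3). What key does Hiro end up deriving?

37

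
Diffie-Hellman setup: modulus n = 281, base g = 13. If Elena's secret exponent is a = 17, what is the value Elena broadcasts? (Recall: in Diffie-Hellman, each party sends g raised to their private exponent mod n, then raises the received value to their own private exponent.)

71

Public value = 13^17 mod 281.
13^1 ≡ 13 (mod 281)
13^2 = (13^1)^2 ≡ 13^2 = 169 ≡ 169 (mod 281)
13^4 = (13^2)^2 ≡ 169^2 = 28561 ≡ 180 (mod 281)
13^8 = (13^4)^2 ≡ 180^2 = 32400 ≡ 85 (mod 281)
13^16 = (13^8)^2 ≡ 85^2 = 7225 ≡ 200 (mod 281)
13^17 = 13^16 · 13^1 ≡ 200 · 13 ≡ 71 (mod 281).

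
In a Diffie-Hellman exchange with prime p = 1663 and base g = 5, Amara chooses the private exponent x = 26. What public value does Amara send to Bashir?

199

Public value = 5^26 mod 1663.
5^1 ≡ 5 (mod 1663)
5^2 = (5^1)^2 ≡ 5^2 = 25 ≡ 25 (mod 1663)
5^4 = (5^2)^2 ≡ 25^2 = 625 ≡ 625 (mod 1663)
5^8 = (5^4)^2 ≡ 625^2 = 390625 ≡ 1483 (mod 1663)
5^16 = (5^8)^2 ≡ 1483^2 = 2199289 ≡ 803 (mod 1663)
5^26 = 5^16 · 5^8 · 5^2 ≡ 803 · 1483 · 25 ≡ 199 (mod 1663).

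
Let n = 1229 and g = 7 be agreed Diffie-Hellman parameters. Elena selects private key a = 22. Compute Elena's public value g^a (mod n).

Public value = 7^22 (mod 1229).
7^1 ≡ 7 (mod 1229)
7^2 = (7^1)^2 ≡ 7^2 = 49 ≡ 49 (mod 1229)
7^4 = (7^2)^2 ≡ 49^2 = 2401 ≡ 1172 (mod 1229)
7^8 = (7^4)^2 ≡ 1172^2 = 1373584 ≡ 791 (mod 1229)
7^16 = (7^8)^2 ≡ 791^2 = 625681 ≡ 120 (mod 1229)
7^22 = 7^16 · 7^4 · 7^2 ≡ 120 · 1172 · 49 ≡ 357 (mod 1229).

357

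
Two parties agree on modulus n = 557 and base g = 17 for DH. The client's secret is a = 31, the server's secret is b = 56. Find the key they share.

167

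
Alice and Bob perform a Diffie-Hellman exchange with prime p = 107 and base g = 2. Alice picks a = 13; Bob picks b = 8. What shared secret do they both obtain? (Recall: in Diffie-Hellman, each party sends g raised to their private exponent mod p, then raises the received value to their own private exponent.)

Alice sends A = g^a mod p = 2^13 mod 107.
2^1 ≡ 2 (mod 107)
2^2 = (2^1)^2 ≡ 2^2 = 4 ≡ 4 (mod 107)
2^4 = (2^2)^2 ≡ 4^2 = 16 ≡ 16 (mod 107)
2^8 = (2^4)^2 ≡ 16^2 = 256 ≡ 42 (mod 107)
2^13 = 2^8 · 2^4 · 2^1 ≡ 42 · 16 · 2 ≡ 60 (mod 107).
So A = 60. Bob then computes K = A^b mod p = 60^8 mod 107.
60^1 ≡ 60 (mod 107)
60^2 = (60^1)^2 ≡ 60^2 = 3600 ≡ 69 (mod 107)
60^4 = (60^2)^2 ≡ 69^2 = 4761 ≡ 53 (mod 107)
60^8 = (60^4)^2 ≡ 53^2 = 2809 ≡ 27 (mod 107)

27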